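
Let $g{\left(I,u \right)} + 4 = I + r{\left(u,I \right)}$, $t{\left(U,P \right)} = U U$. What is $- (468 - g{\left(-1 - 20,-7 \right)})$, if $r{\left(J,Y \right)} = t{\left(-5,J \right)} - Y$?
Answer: $-447$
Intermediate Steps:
$t{\left(U,P \right)} = U^{2}$
$r{\left(J,Y \right)} = 25 - Y$ ($r{\left(J,Y \right)} = \left(-5\right)^{2} - Y = 25 - Y$)
$g{\left(I,u \right)} = 21$ ($g{\left(I,u \right)} = -4 + \left(I - \left(-25 + I\right)\right) = -4 + 25 = 21$)
$- (468 - g{\left(-1 - 20,-7 \right)}) = - (468 - 21) = \left(-1\right) 447 = -447$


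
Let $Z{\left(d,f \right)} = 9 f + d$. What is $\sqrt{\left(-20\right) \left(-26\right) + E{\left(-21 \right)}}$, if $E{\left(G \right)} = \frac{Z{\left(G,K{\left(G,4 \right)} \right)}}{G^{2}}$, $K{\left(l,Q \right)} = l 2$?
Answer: $\frac{\sqrt{228921}}{21} \approx 22.784$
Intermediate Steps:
$K{\left(l,Q \right)} = 2 l$
$Z{\left(d,f \right)} = d + 9 f$
$E{\left(G \right)} = \frac{19}{G}$ ($E{\left(G \right)} = \frac{G + 9 \cdot 2 G}{G^{2}} = \frac{G + 18 G}{G^{2}} = \frac{19 G}{G^{2}} = \frac{19}{G}$)
$\sqrt{\left(-20\right) \left(-26\right) + E{\left(-21 \right)}} = \sqrt{\left(-20\right) \left(-26\right) + \frac{19}{-21}} = \sqrt{520 + 19 \left(- \frac{1}{21}\right)} = \sqrt{520 - \frac{19}{21}} = \sqrt{\frac{10901}{21}} = \frac{\sqrt{228921}}{21}$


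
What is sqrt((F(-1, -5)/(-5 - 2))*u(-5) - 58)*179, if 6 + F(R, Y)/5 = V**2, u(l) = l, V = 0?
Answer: 358*I*sqrt(973)/7 ≈ 1595.3*I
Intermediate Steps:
F(R, Y) = -30 (F(R, Y) = -30 + 5*0**2 = -30 + 5*0 = -30 + 0 = -30)
sqrt((F(-1, -5)/(-5 - 2))*u(-5) - 58)*179 = sqrt(-30/(-5 - 2)*(-5) - 58)*179 = sqrt(-30/(-7)*(-5) - 58)*179 = sqrt(-30*(-1/7)*(-5) - 58)*179 = sqrt((30/7)*(-5) - 58)*179 = sqrt(-150/7 - 58)*179 = sqrt(-556/7)*179 = (2*I*sqrt(973)/7)*179 = 358*I*sqrt(973)/7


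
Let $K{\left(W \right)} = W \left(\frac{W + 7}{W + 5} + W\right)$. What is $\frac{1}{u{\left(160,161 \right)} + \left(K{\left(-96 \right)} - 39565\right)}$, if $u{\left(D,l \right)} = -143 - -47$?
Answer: $- \frac{91}{2779039} \approx -3.2745 \cdot 10^{-5}$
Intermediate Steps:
$K{\left(W \right)} = W \left(W + \frac{7 + W}{5 + W}\right)$ ($K{\left(W \right)} = W \left(\frac{7 + W}{5 + W} + W\right) = W \left(W + \frac{7 + W}{5 + W}\right)$)
$u{\left(D,l \right)} = -96$ ($u{\left(D,l \right)} = -143 + 47 = -96$)
$\frac{1}{u{\left(160,161 \right)} + \left(K{\left(-96 \right)} - 39565\right)} = \frac{1}{-96 - \left(39565 + \frac{96 \left(7 + \left(-96\right)^{2} + 6 \left(-96\right)\right)}{5 - 96}\right)} = \frac{1}{-96 - \left(39565 + \frac{96 \left(7 + 9216 - 576\right)}{-91}\right)} = \frac{1}{-96 - \left(39565 - \frac{830112}{91}\right)} = \frac{1}{-96 + \left(\frac{830112}{91} - 39565\right)} = \frac{1}{-96 - \frac{2770303}{91}} = \frac{1}{- \frac{2779039}{91}} = - \frac{91}{2779039}$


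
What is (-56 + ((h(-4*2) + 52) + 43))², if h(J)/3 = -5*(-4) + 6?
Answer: 13689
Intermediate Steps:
h(J) = 78 (h(J) = 3*(-5*(-4) + 6) = 3*(20 + 6) = 3*26 = 78)
(-56 + ((h(-4*2) + 52) + 43))² = (-56 + ((78 + 52) + 43))² = (-56 + (130 + 43))² = (-56 + 173)² = 117² = 13689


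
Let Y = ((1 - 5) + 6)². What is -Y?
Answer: -4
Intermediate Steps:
Y = 4 (Y = (-4 + 6)² = 2² = 4)
-Y = -1*4 = -4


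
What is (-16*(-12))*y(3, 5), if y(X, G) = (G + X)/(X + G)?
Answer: 192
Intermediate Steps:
y(X, G) = 1 (y(X, G) = (G + X)/(G + X) = 1)
(-16*(-12))*y(3, 5) = -16*(-12)*1 = 192*1 = 192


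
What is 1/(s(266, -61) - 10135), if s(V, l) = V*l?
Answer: -1/26361 ≈ -3.7935e-5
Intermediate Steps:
1/(s(266, -61) - 10135) = 1/(266*(-61) - 10135) = 1/(-16226 - 10135) = 1/(-26361) = -1/26361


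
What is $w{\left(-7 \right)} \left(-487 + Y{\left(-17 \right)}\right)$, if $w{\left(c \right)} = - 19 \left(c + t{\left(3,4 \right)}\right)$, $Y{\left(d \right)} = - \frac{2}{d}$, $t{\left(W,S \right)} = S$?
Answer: $- \frac{471789}{17} \approx -27752.0$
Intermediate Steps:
$w{\left(c \right)} = -76 - 19 c$ ($w{\left(c \right)} = - 19 \left(c + 4\right) = - 19 \left(4 + c\right) = -76 - 19 c$)
$w{\left(-7 \right)} \left(-487 + Y{\left(-17 \right)}\right) = \left(-76 - -133\right) \left(-487 - \frac{2}{-17}\right) = \left(-76 + 133\right) \left(-487 - - \frac{2}{17}\right) = 57 \left(-487 + \frac{2}{17}\right) = 57 \left(- \frac{8277}{17}\right) = - \frac{471789}{17}$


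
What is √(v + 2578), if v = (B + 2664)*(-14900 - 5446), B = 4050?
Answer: I*√136600466 ≈ 11688.0*I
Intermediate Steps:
v = -136603044 (v = (4050 + 2664)*(-14900 - 5446) = 6714*(-20346) = -136603044)
√(v + 2578) = √(-136603044 + 2578) = √(-136600466) = I*√136600466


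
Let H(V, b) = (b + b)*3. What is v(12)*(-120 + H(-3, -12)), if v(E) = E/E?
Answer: -192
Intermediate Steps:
H(V, b) = 6*b (H(V, b) = (2*b)*3 = 6*b)
v(E) = 1
v(12)*(-120 + H(-3, -12)) = 1*(-120 + 6*(-12)) = 1*(-120 - 72) = 1*(-192) = -192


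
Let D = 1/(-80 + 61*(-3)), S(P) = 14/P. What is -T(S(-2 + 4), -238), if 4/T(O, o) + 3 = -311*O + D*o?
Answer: 526/286551 ≈ 0.0018356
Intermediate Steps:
D = -1/263 (D = 1/(-80 - 183) = 1/(-263) = -1/263 ≈ -0.0038023)
T(O, o) = 4/(-3 - 311*O - o/263) (T(O, o) = 4/(-3 + (-311*O - o/263)) = 4/(-3 - 311*O - o/263))
-T(S(-2 + 4), -238) = -(-1052)/(789 - 238 + 81793*(14/(-2 + 4))) = -(-1052)/(789 - 238 + 81793*(14/2)) = -(-1052)/(789 - 238 + 81793*(14*(½))) = -(-1052)/(789 - 238 + 81793*7) = -(-1052)/(789 - 238 + 572551) = -(-1052)/573102 = -1*(-526/286551) = 526/286551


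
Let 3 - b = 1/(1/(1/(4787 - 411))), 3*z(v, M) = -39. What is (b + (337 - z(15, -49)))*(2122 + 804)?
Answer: 2259935601/2188 ≈ 1.0329e+6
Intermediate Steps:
z(v, M) = -13 (z(v, M) = (1/3)*(-39) = -13)
b = 13127/4376 (b = 3 - 1/(1/(1/(4787 - 411))) = 3 - 1/(1/(1/4376)) = 3 - 1/4376 = 13127/4376 ≈ 2.9998)
(b + (337 - z(15, -49)))*(2122 + 804) = (13127/4376 + (337 - 1*(-13)))*(2122 + 804) = (13127/4376 + (337 + 13))*2926 = (13127/4376 + 350)*2926 = (1544727/4376)*2926 = 2259935601/2188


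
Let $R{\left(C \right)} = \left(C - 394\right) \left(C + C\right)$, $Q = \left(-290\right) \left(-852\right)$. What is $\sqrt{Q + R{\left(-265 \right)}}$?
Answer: $5 \sqrt{23854} \approx 772.24$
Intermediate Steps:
$Q = 247080$
$R{\left(C \right)} = 2 C \left(-394 + C\right)$ ($R{\left(C \right)} = \left(-394 + C\right) 2 C = 2 C \left(-394 + C\right)$)
$\sqrt{Q + R{\left(-265 \right)}} = \sqrt{247080 + 2 \left(-265\right) \left(-394 - 265\right)} = \sqrt{247080 + 2 \left(-265\right) \left(-659\right)} = \sqrt{247080 + 349270} = \sqrt{596350} = 5 \sqrt{23854}$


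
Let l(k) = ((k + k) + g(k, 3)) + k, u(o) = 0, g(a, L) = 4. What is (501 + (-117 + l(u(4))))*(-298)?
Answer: -115624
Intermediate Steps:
l(k) = 4 + 3*k (l(k) = ((k + k) + 4) + k = (2*k + 4) + k = (4 + 2*k) + k = 4 + 3*k)
(501 + (-117 + l(u(4))))*(-298) = (501 + (-117 + (4 + 3*0)))*(-298) = (501 + (-117 + (4 + 0)))*(-298) = (501 + (-117 + 4))*(-298) = (501 - 113)*(-298) = 388*(-298) = -115624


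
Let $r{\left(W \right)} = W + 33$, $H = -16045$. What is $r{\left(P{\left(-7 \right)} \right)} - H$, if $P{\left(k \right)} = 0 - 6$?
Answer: $16072$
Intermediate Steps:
$P{\left(k \right)} = -6$ ($P{\left(k \right)} = 0 - 6 = -6$)
$r{\left(W \right)} = 33 + W$
$r{\left(P{\left(-7 \right)} \right)} - H = \left(33 - 6\right) - -16045 = 27 + 16045 = 16072$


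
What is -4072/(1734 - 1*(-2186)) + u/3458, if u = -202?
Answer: -132793/121030 ≈ -1.0972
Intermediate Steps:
-4072/(1734 - 1*(-2186)) + u/3458 = -4072/(1734 - 1*(-2186)) - 202/3458 = -4072/(1734 + 2186) - 202*1/3458 = -4072/3920 - 101/1729 = -4072*1/3920 - 101/1729 = -509/490 - 101/1729 = -132793/121030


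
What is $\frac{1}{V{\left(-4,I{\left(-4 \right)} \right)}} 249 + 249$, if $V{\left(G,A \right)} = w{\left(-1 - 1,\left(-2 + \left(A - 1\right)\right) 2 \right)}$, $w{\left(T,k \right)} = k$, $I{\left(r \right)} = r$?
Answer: $\frac{3237}{14} \approx 231.21$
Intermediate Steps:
$V{\left(G,A \right)} = -6 + 2 A$ ($V{\left(G,A \right)} = \left(-2 + \left(A - 1\right)\right) 2 = \left(-2 + \left(-1 + A\right)\right) 2 = \left(-3 + A\right) 2 = -6 + 2 A$)
$\frac{1}{V{\left(-4,I{\left(-4 \right)} \right)}} 249 + 249 = \frac{1}{-6 + 2 \left(-4\right)} 249 + 249 = \frac{1}{-6 - 8} \cdot 249 + 249 = \frac{1}{-14} \cdot 249 + 249 = \left(- \frac{1}{14}\right) 249 + 249 = - \frac{249}{14} + 249 = \frac{3237}{14}$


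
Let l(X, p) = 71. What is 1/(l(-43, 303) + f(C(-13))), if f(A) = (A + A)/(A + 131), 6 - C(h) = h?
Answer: 75/5344 ≈ 0.014034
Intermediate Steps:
C(h) = 6 - h
f(A) = 2*A/(131 + A) (f(A) = (2*A)/(131 + A) = 2*A/(131 + A))
1/(l(-43, 303) + f(C(-13))) = 1/(71 + 2*(6 - 1*(-13))/(131 + (6 - 1*(-13)))) = 1/(71 + 2*(6 + 13)/(131 + (6 + 13))) = 1/(71 + 2*19/(131 + 19)) = 1/(71 + 2*19/150) = 1/(71 + 2*19*(1/150)) = 1/(71 + 19/75) = 1/(5344/75) = 75/5344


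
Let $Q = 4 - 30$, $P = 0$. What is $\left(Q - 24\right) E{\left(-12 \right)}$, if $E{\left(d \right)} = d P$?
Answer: $0$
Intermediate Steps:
$Q = -26$ ($Q = 4 - 30 = -26$)
$E{\left(d \right)} = 0$ ($E{\left(d \right)} = d 0 = 0$)
$\left(Q - 24\right) E{\left(-12 \right)} = \left(-26 - 24\right) 0 = \left(-50\right) 0 = 0$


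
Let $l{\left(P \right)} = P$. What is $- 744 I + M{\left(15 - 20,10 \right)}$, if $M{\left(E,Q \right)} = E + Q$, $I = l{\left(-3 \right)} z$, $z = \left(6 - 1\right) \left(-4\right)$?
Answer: $-44635$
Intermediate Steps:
$z = -20$ ($z = 5 \left(-4\right) = -20$)
$I = 60$ ($I = \left(-3\right) \left(-20\right) = 60$)
$- 744 I + M{\left(15 - 20,10 \right)} = \left(-744\right) 60 + \left(\left(15 - 20\right) + 10\right) = -44640 + \left(\left(15 - 20\right) + 10\right) = -44640 + \left(-5 + 10\right) = -44640 + 5 = -44635$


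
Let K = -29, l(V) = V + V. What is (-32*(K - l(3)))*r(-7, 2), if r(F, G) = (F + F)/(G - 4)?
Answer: 7840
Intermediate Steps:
l(V) = 2*V
r(F, G) = 2*F/(-4 + G) (r(F, G) = (2*F)/(-4 + G) = 2*F/(-4 + G))
(-32*(K - l(3)))*r(-7, 2) = (-32*(-29 - 2*3))*(2*(-7)/(-4 + 2)) = (-32*(-29 - 1*6))*(2*(-7)/(-2)) = (-32*(-29 - 6))*(2*(-7)*(-1/2)) = -32*(-35)*7 = 1120*7 = 7840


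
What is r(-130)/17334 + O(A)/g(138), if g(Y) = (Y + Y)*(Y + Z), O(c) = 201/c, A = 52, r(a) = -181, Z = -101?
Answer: -15438535/1534128336 ≈ -0.010063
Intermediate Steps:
g(Y) = 2*Y*(-101 + Y) (g(Y) = (Y + Y)*(Y - 101) = (2*Y)*(-101 + Y) = 2*Y*(-101 + Y))
r(-130)/17334 + O(A)/g(138) = -181/17334 + (201/52)/((2*138*(-101 + 138))) = -181*1/17334 + (201*(1/52))/((2*138*37)) = -181/17334 + (201/52)/10212 = -181/17334 + (201/52)*(1/10212) = -181/17334 + 67/177008 = -15438535/1534128336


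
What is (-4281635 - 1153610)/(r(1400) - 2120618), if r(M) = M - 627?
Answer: 1087049/423969 ≈ 2.5640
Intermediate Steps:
r(M) = -627 + M
(-4281635 - 1153610)/(r(1400) - 2120618) = (-4281635 - 1153610)/((-627 + 1400) - 2120618) = -5435245/(773 - 2120618) = -5435245/(-2119845) = -5435245*(-1/2119845) = 1087049/423969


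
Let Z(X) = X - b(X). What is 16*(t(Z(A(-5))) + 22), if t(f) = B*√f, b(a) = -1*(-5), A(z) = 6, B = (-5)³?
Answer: -1648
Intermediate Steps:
B = -125
b(a) = 5
Z(X) = -5 + X (Z(X) = X - 1*5 = X - 5 = -5 + X)
t(f) = -125*√f
16*(t(Z(A(-5))) + 22) = 16*(-125*√(-5 + 6) + 22) = 16*(-125*√1 + 22) = 16*(-125*1 + 22) = 16*(-125 + 22) = 16*(-103) = -1648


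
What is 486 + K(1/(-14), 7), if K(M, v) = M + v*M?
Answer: 3398/7 ≈ 485.43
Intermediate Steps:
K(M, v) = M + M*v
486 + K(1/(-14), 7) = 486 + (1 + 7)/(-14) = 486 - 1/14*8 = 486 - 4/7 = 3398/7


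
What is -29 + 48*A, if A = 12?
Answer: 547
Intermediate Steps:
-29 + 48*A = -29 + 48*12 = -29 + 576 = 547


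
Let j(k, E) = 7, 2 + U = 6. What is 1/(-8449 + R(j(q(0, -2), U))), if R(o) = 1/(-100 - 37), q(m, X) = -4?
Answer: -137/1157514 ≈ -0.00011836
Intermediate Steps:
U = 4 (U = -2 + 6 = 4)
R(o) = -1/137 (R(o) = 1/(-137) = -1/137)
1/(-8449 + R(j(q(0, -2), U))) = 1/(-8449 - 1/137) = 1/(-1157514/137) = -137/1157514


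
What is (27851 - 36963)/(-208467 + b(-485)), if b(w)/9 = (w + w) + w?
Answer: 4556/110781 ≈ 0.041126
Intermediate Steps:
b(w) = 27*w (b(w) = 9*((w + w) + w) = 9*(2*w + w) = 9*(3*w) = 27*w)
(27851 - 36963)/(-208467 + b(-485)) = (27851 - 36963)/(-208467 + 27*(-485)) = -9112/(-208467 - 13095) = -9112/(-221562) = -9112*(-1/221562) = 4556/110781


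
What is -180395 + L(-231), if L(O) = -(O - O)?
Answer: -180395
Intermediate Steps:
L(O) = 0 (L(O) = -1*0 = 0)
-180395 + L(-231) = -180395 + 0 = -180395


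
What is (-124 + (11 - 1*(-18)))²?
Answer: 9025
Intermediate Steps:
(-124 + (11 - 1*(-18)))² = (-124 + (11 + 18))² = (-124 + 29)² = (-95)² = 9025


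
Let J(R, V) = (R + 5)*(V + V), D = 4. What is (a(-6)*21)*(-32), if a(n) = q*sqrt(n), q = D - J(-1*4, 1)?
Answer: -1344*I*sqrt(6) ≈ -3292.1*I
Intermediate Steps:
J(R, V) = 2*V*(5 + R) (J(R, V) = (5 + R)*(2*V) = 2*V*(5 + R))
q = 2 (q = 4 - 2*(5 - 1*4) = 4 - 2*(5 - 4) = 4 - 2 = 2)
a(n) = 2*sqrt(n)
(a(-6)*21)*(-32) = ((2*sqrt(-6))*21)*(-32) = ((2*(I*sqrt(6)))*21)*(-32) = ((2*I*sqrt(6))*21)*(-32) = (42*I*sqrt(6))*(-32) = -1344*I*sqrt(6)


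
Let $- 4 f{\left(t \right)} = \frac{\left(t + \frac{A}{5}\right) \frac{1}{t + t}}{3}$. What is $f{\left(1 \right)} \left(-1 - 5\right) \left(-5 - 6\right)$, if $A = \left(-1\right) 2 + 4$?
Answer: $- \frac{77}{20} \approx -3.85$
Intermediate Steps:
$A = 2$ ($A = -2 + 4 = 2$)
$f{\left(t \right)} = - \frac{\frac{2}{5} + t}{24 t}$ ($f{\left(t \right)} = - \frac{\frac{t + \frac{2}{5}}{t + t} \frac{1}{3}}{4} = - \frac{\frac{t + 2 \cdot \frac{1}{5}}{2 t} \frac{1}{3}}{4} = - \frac{\left(t + \frac{2}{5}\right) \frac{1}{2 t} \frac{1}{3}}{4} = - \frac{\left(\frac{2}{5} + t\right) \frac{1}{2 t} \frac{1}{3}}{4} = - \frac{\frac{\frac{2}{5} + t}{2 t} \frac{1}{3}}{4} = - \frac{\frac{1}{6} \frac{1}{t} \left(\frac{2}{5} + t\right)}{4} = - \frac{\frac{2}{5} + t}{24 t}$)
$f{\left(1 \right)} \left(-1 - 5\right) \left(-5 - 6\right) = \frac{-2 - 5}{120 \cdot 1} \left(-1 - 5\right) \left(-5 - 6\right) = \frac{1}{120} \cdot 1 \left(-2 - 5\right) \left(-1 - 5\right) \left(-5 - 6\right) = \frac{1}{120} \cdot 1 \left(-7\right) \left(-6\right) \left(-11\right) = \left(- \frac{7}{120}\right) \left(-6\right) \left(-11\right) = \frac{7}{20} \left(-11\right) = - \frac{77}{20}$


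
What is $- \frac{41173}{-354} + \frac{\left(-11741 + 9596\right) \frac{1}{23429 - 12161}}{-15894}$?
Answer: $\frac{409656734597}{3522173976} \approx 116.31$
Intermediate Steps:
$- \frac{41173}{-354} + \frac{\left(-11741 + 9596\right) \frac{1}{23429 - 12161}}{-15894} = \left(-41173\right) \left(- \frac{1}{354}\right) + - \frac{2145}{11268} \left(- \frac{1}{15894}\right) = \frac{41173}{354} + \left(-2145\right) \frac{1}{11268} \left(- \frac{1}{15894}\right) = \frac{41173}{354} - - \frac{715}{59697864} = \frac{41173}{354} + \frac{715}{59697864} = \frac{409656734597}{3522173976}$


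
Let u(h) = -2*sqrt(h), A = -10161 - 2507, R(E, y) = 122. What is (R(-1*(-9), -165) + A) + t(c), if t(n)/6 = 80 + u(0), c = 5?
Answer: -12066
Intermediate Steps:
A = -12668
t(n) = 480 (t(n) = 6*(80 - 2*sqrt(0)) = 6*(80 - 2*0) = 6*(80 + 0) = 6*80 = 480)
(R(-1*(-9), -165) + A) + t(c) = (122 - 12668) + 480 = -12546 + 480 = -12066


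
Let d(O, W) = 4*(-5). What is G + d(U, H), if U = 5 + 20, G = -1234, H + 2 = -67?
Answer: -1254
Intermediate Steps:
H = -69 (H = -2 - 67 = -69)
U = 25
d(O, W) = -20
G + d(U, H) = -1234 - 20 = -1254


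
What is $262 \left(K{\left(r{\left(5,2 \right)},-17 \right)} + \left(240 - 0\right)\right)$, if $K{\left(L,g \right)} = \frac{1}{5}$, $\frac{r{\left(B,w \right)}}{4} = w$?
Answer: $\frac{314662}{5} \approx 62932.0$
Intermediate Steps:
$r{\left(B,w \right)} = 4 w$
$K{\left(L,g \right)} = \frac{1}{5}$
$262 \left(K{\left(r{\left(5,2 \right)},-17 \right)} + \left(240 - 0\right)\right) = 262 \left(\frac{1}{5} + \left(240 - 0\right)\right) = 262 \left(\frac{1}{5} + \left(240 + 0\right)\right) = 262 \left(\frac{1}{5} + 240\right) = 262 \cdot \frac{1201}{5} = \frac{314662}{5}$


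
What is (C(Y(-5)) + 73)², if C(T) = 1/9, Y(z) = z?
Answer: 432964/81 ≈ 5345.2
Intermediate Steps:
C(T) = ⅑
(C(Y(-5)) + 73)² = (⅑ + 73)² = (658/9)² = 432964/81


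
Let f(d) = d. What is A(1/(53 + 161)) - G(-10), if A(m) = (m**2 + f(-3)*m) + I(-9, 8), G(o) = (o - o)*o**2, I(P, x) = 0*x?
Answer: -641/45796 ≈ -0.013997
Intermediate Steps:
I(P, x) = 0
G(o) = 0 (G(o) = 0*o**2 = 0)
A(m) = m**2 - 3*m (A(m) = (m**2 - 3*m) + 0 = m**2 - 3*m)
A(1/(53 + 161)) - G(-10) = (-3 + 1/(53 + 161))/(53 + 161) - 1*0 = (-3 + 1/214)/214 + 0 = (1/214)*(-641/214) + 0 = -641/45796 + 0 = -641/45796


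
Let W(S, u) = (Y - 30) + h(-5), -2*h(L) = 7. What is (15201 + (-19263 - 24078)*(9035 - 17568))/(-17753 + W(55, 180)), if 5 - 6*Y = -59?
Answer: -2219063724/106655 ≈ -20806.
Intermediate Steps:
Y = 32/3 (Y = ⅚ - ⅙*(-59) = ⅚ + 59/6 = 32/3 ≈ 10.667)
h(L) = -7/2 (h(L) = -½*7 = -7/2)
W(S, u) = -137/6 (W(S, u) = (32/3 - 30) - 7/2 = -58/3 - 7/2 = -137/6)
(15201 + (-19263 - 24078)*(9035 - 17568))/(-17753 + W(55, 180)) = (15201 + (-19263 - 24078)*(9035 - 17568))/(-17753 - 137/6) = (15201 - 43341*(-8533))/(-106655/6) = (15201 + 369828753)*(-6/106655) = 369843954*(-6/106655) = -2219063724/106655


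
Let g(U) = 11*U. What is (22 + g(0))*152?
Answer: 3344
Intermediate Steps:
(22 + g(0))*152 = (22 + 11*0)*152 = (22 + 0)*152 = 22*152 = 3344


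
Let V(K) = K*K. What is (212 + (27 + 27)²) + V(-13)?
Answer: 3297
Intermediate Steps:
V(K) = K²
(212 + (27 + 27)²) + V(-13) = (212 + (27 + 27)²) + (-13)² = (212 + 54²) + 169 = (212 + 2916) + 169 = 3128 + 169 = 3297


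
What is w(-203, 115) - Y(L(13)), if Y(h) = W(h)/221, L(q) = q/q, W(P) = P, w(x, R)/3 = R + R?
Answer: 152489/221 ≈ 690.00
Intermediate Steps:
w(x, R) = 6*R (w(x, R) = 3*(R + R) = 3*(2*R) = 6*R)
L(q) = 1
Y(h) = h/221
w(-203, 115) - Y(L(13)) = 6*115 - 1/221 = 690 - 1*1/221 = 690 - 1/221 = 152489/221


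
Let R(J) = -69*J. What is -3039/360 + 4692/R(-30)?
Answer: -247/40 ≈ -6.1750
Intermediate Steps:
-3039/360 + 4692/R(-30) = -3039/360 + 4692/((-69*(-30))) = -3039*1/360 + 4692/2070 = -1013/120 + 4692*(1/2070) = -1013/120 + 34/15 = -247/40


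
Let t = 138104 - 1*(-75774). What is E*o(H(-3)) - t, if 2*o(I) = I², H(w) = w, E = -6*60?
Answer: -215498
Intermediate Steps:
E = -360
o(I) = I²/2
t = 213878 (t = 138104 + 75774 = 213878)
E*o(H(-3)) - t = -180*(-3)² - 1*213878 = -180*9 - 213878 = -360*9/2 - 213878 = -1620 - 213878 = -215498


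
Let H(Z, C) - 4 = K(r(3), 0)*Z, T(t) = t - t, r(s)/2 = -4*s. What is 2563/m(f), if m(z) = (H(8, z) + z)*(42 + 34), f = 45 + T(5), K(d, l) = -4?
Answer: 2563/1292 ≈ 1.9837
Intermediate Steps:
r(s) = -8*s (r(s) = 2*(-4*s) = -8*s)
T(t) = 0
H(Z, C) = 4 - 4*Z
f = 45 (f = 45 + 0 = 45)
m(z) = -2128 + 76*z (m(z) = ((4 - 4*8) + z)*(42 + 34) = ((4 - 32) + z)*76 = (-28 + z)*76 = -2128 + 76*z)
2563/m(f) = 2563/(-2128 + 76*45) = 2563/(-2128 + 3420) = 2563/1292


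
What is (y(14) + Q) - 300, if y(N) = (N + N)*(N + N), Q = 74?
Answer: 558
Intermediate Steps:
y(N) = 4*N**2 (y(N) = (2*N)*(2*N) = 4*N**2)
(y(14) + Q) - 300 = (4*14**2 + 74) - 300 = (4*196 + 74) - 300 = (784 + 74) - 300 = 858 - 300 = 558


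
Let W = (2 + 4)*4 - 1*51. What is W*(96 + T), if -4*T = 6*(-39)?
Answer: -8343/2 ≈ -4171.5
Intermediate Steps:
T = 117/2 (T = -3*(-39)/2 = -¼*(-234) = 117/2 ≈ 58.500)
W = -27 (W = 6*4 - 51 = 24 - 51 = -27)
W*(96 + T) = -27*(96 + 117/2) = -27*309/2 = -8343/2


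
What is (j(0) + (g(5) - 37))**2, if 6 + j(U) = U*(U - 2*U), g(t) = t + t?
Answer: 1089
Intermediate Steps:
g(t) = 2*t
j(U) = -6 - U**2 (j(U) = -6 + U*(U - 2*U) = -6 + U*(-U) = -6 - U**2)
(j(0) + (g(5) - 37))**2 = ((-6 - 1*0**2) + (2*5 - 37))**2 = ((-6 - 1*0) + (10 - 37))**2 = ((-6 + 0) - 27)**2 = (-6 - 27)**2 = (-33)**2 = 1089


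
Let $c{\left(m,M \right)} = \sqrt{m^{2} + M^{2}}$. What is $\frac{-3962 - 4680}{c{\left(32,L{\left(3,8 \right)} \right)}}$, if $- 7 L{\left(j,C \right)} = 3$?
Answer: $- \frac{60494 \sqrt{50185}}{50185} \approx -270.04$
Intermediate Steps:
$L{\left(j,C \right)} = - \frac{3}{7}$ ($L{\left(j,C \right)} = \left(- \frac{1}{7}\right) 3 = - \frac{3}{7}$)
$c{\left(m,M \right)} = \sqrt{M^{2} + m^{2}}$
$\frac{-3962 - 4680}{c{\left(32,L{\left(3,8 \right)} \right)}} = \frac{-3962 - 4680}{\sqrt{\left(- \frac{3}{7}\right)^{2} + 32^{2}}} = - \frac{8642}{\sqrt{\frac{9}{49} + 1024}} = - \frac{8642}{\sqrt{\frac{50185}{49}}} = - \frac{8642}{\frac{1}{7} \sqrt{50185}} = - 8642 \frac{7 \sqrt{50185}}{50185} = - \frac{60494 \sqrt{50185}}{50185}$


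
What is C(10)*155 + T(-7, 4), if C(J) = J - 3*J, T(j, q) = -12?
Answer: -3112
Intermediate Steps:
C(J) = -2*J
C(10)*155 + T(-7, 4) = -2*10*155 - 12 = -20*155 - 12 = -3100 - 12 = -3112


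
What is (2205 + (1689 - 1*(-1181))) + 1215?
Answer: 6290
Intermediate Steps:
(2205 + (1689 - 1*(-1181))) + 1215 = (2205 + (1689 + 1181)) + 1215 = (2205 + 2870) + 1215 = 5075 + 1215 = 6290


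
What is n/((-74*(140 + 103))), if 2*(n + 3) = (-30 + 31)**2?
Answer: 5/35964 ≈ 0.00013903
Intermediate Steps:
n = -5/2 (n = -3 + (-30 + 31)**2/2 = -3 + (1/2)*1**2 = -3 + (1/2)*1 = -3 + 1/2 = -5/2 ≈ -2.5000)
n/((-74*(140 + 103))) = -5*(-1/(74*(140 + 103)))/2 = -5/(2*((-74*243))) = -5/2/(-17982) = -5/2*(-1/17982) = 5/35964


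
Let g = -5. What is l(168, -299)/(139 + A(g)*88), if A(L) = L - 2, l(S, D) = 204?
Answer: -68/159 ≈ -0.42767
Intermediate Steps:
A(L) = -2 + L
l(168, -299)/(139 + A(g)*88) = 204/(139 + (-2 - 5)*88) = 204/(139 - 7*88) = 204/(139 - 616) = 204/(-477) = 204*(-1/477) = -68/159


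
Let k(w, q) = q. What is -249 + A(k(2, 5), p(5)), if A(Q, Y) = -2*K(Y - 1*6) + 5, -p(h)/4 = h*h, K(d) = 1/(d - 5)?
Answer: -27082/111 ≈ -243.98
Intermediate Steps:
K(d) = 1/(-5 + d)
p(h) = -4*h**2 (p(h) = -4*h*h = -4*h**2)
A(Q, Y) = 5 - 2/(-11 + Y) (A(Q, Y) = -2/(-5 + (Y - 1*6)) + 5 = -2/(-5 + (Y - 6)) + 5 = -2/(-5 + (-6 + Y)) + 5 = -2/(-11 + Y) + 5 = 5 - 2/(-11 + Y))
-249 + A(k(2, 5), p(5)) = -249 + (-57 + 5*(-4*5**2))/(-11 - 4*5**2) = -249 + (-57 + 5*(-4*25))/(-11 - 4*25) = -249 + (-57 + 5*(-100))/(-11 - 100) = -249 + (-57 - 500)/(-111) = -249 - 1/111*(-557) = -249 + 557/111 = -27082/111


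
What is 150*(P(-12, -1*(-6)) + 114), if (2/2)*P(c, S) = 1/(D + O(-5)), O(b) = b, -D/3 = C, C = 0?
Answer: 17070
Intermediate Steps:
D = 0 (D = -3*0 = 0)
P(c, S) = -1/5 (P(c, S) = 1/(0 - 5) = 1/(-5) = -1/5)
150*(P(-12, -1*(-6)) + 114) = 150*(-1/5 + 114) = 150*(569/5) = 17070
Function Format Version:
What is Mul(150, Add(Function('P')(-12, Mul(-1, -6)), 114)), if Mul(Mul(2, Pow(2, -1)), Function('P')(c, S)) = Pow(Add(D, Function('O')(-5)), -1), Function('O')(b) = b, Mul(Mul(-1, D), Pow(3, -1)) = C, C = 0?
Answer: 17070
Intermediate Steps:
D = 0 (D = Mul(-3, 0) = 0)
Function('P')(c, S) = Rational(-1, 5) (Function('P')(c, S) = Pow(Add(0, -5), -1) = Pow(-5, -1) = Rational(-1, 5))
Mul(150, Add(Function('P')(-12, Mul(-1, -6)), 114)) = Mul(150, Add(Rational(-1, 5), 114)) = Mul(150, Rational(569, 5)) = 17070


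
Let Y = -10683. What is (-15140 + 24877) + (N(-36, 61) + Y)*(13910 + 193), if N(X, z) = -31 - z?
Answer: -151950088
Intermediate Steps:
(-15140 + 24877) + (N(-36, 61) + Y)*(13910 + 193) = (-15140 + 24877) + ((-31 - 1*61) - 10683)*(13910 + 193) = 9737 + ((-31 - 61) - 10683)*14103 = 9737 + (-92 - 10683)*14103 = 9737 - 10775*14103 = 9737 - 151959825 = -151950088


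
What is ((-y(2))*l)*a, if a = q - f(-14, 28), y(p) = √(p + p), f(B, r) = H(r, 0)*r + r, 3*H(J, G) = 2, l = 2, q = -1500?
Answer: 18560/3 ≈ 6186.7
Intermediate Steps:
H(J, G) = ⅔ (H(J, G) = (⅓)*2 = ⅔)
f(B, r) = 5*r/3 (f(B, r) = 2*r/3 + r = 5*r/3)
y(p) = √2*√p (y(p) = √(2*p) = √2*√p)
a = -4640/3 (a = -1500 - 5*28/3 = -1500 - 1*140/3 = -1500 - 140/3 = -4640/3 ≈ -1546.7)
((-y(2))*l)*a = (-√2*√2*2)*(-4640/3) = (-1*2*2)*(-4640/3) = -2*2*(-4640/3) = -4*(-4640/3) = 18560/3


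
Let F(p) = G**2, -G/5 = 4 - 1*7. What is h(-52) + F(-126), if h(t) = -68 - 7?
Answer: 150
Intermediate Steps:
G = 15 (G = -5*(4 - 1*7) = -5*(4 - 7) = -5*(-3) = 15)
h(t) = -75
F(p) = 225 (F(p) = 15**2 = 225)
h(-52) + F(-126) = -75 + 225 = 150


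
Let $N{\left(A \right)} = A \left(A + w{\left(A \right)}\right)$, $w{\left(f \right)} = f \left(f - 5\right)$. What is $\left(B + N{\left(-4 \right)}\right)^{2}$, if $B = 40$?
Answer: $7744$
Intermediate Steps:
$w{\left(f \right)} = f \left(-5 + f\right)$
$N{\left(A \right)} = A \left(A + A \left(-5 + A\right)\right)$
$\left(B + N{\left(-4 \right)}\right)^{2} = \left(40 + \left(-4\right)^{2} \left(-4 - 4\right)\right)^{2} = \left(40 + 16 \left(-8\right)\right)^{2} = \left(40 - 128\right)^{2} = \left(-88\right)^{2} = 7744$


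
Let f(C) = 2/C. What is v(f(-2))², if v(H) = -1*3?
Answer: 9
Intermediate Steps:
v(H) = -3
v(f(-2))² = (-3)² = 9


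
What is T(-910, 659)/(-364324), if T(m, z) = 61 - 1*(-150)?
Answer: -211/364324 ≈ -0.00057916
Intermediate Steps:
T(m, z) = 211 (T(m, z) = 61 + 150 = 211)
T(-910, 659)/(-364324) = 211/(-364324) = 211*(-1/364324) = -211/364324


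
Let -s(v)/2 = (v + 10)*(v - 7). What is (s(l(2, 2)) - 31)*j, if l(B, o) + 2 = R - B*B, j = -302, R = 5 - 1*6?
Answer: -16006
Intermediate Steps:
R = -1 (R = 5 - 6 = -1)
l(B, o) = -3 - B² (l(B, o) = -2 + (-1 - B*B) = -2 + (-1 - B²) = -3 - B²)
s(v) = -2*(-7 + v)*(10 + v) (s(v) = -2*(v + 10)*(v - 7) = -2*(10 + v)*(-7 + v) = -2*(-7 + v)*(10 + v))
(s(l(2, 2)) - 31)*j = ((140 - 6*(-3 - 1*2²) - 2*(-3 - 1*2²)²) - 31)*(-302) = ((140 - 6*(-3 - 1*4) - 2*(-3 - 1*4)²) - 31)*(-302) = ((140 - 6*(-3 - 4) - 2*(-3 - 4)²) - 31)*(-302) = ((140 - 6*(-7) - 2*(-7)²) - 31)*(-302) = ((140 + 42 - 2*49) - 31)*(-302) = ((140 + 42 - 98) - 31)*(-302) = (84 - 31)*(-302) = 53*(-302) = -16006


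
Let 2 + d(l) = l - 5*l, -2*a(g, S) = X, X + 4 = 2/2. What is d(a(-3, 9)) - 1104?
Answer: -1112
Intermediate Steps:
X = -3 (X = -4 + 2/2 = -4 + 2*(½) = -4 + 1 = -3)
a(g, S) = 3/2 (a(g, S) = -½*(-3) = 3/2)
d(l) = -2 - 4*l (d(l) = -2 + (l - 5*l) = -2 - 4*l)
d(a(-3, 9)) - 1104 = (-2 - 4*3/2) - 1104 = (-2 - 6) - 1104 = -8 - 1104 = -1112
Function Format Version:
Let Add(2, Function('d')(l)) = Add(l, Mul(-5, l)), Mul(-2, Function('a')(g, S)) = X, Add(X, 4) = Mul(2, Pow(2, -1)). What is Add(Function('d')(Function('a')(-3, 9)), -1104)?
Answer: -1112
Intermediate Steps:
X = -3 (X = Add(-4, Mul(2, Pow(2, -1))) = Add(-4, Mul(2, Rational(1, 2))) = Add(-4, 1) = -3)
Function('a')(g, S) = Rational(3, 2) (Function('a')(g, S) = Mul(Rational(-1, 2), -3) = Rational(3, 2))
Function('d')(l) = Add(-2, Mul(-4, l)) (Function('d')(l) = Add(-2, Add(l, Mul(-5, l))) = Add(-2, Mul(-4, l)))
Add(Function('d')(Function('a')(-3, 9)), -1104) = Add(Add(-2, Mul(-4, Rational(3, 2))), -1104) = Add(Add(-2, -6), -1104) = Add(-8, -1104) = -1112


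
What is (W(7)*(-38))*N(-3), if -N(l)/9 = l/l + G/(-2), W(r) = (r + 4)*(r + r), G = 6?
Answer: -105336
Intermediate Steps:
W(r) = 2*r*(4 + r) (W(r) = (4 + r)*(2*r) = 2*r*(4 + r))
N(l) = 18 (N(l) = -9*(l/l + 6/(-2)) = -9*(1 + 6*(-½)) = -9*(1 - 3) = -9*(-2) = 18)
(W(7)*(-38))*N(-3) = ((2*7*(4 + 7))*(-38))*18 = ((2*7*11)*(-38))*18 = (154*(-38))*18 = -5852*18 = -105336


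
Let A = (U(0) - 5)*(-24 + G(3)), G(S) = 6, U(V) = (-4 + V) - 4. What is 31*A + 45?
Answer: 7299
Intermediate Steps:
U(V) = -8 + V
A = 234 (A = ((-8 + 0) - 5)*(-24 + 6) = (-8 - 5)*(-18) = -13*(-18) = 234)
31*A + 45 = 31*234 + 45 = 7254 + 45 = 7299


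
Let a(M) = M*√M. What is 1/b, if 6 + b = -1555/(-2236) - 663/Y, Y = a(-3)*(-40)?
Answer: -7956358800/57466880821 - 2762332040*I*√3/57466880821 ≈ -0.13845 - 0.083257*I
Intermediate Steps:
a(M) = M^(3/2)
Y = 120*I*√3 (Y = (-3)^(3/2)*(-40) = -3*I*√3*(-40) = 120*I*√3 ≈ 207.85*I)
b = -11861/2236 + 221*I*√3/120 (b = -6 + (-1555/(-2236) - 663*(-I*√3/360)) = -6 + (-1555*(-1/2236) - (-221)*I*√3/120) = -6 + (1555/2236 + 221*I*√3/120) = -11861/2236 + 221*I*√3/120 ≈ -5.3046 + 3.1899*I)
1/b = 1/(-11861/2236 + 221*I*√3/120)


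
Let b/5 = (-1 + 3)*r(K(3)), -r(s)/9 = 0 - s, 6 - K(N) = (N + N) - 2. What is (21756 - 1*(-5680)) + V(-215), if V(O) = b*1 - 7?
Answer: 27609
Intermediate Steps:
K(N) = 8 - 2*N (K(N) = 6 - ((N + N) - 2) = 6 - (2*N - 2) = 6 - (-2 + 2*N) = 6 + (2 - 2*N) = 8 - 2*N)
r(s) = 9*s (r(s) = -9*(0 - s) = -(-9)*s = 9*s)
b = 180 (b = 5*((-1 + 3)*(9*(8 - 2*3))) = 5*(2*(9*(8 - 6))) = 5*(2*(9*2)) = 5*(2*18) = 5*36 = 180)
V(O) = 173 (V(O) = 180*1 - 7 = 180 - 7 = 173)
(21756 - 1*(-5680)) + V(-215) = (21756 - 1*(-5680)) + 173 = (21756 + 5680) + 173 = 27436 + 173 = 27609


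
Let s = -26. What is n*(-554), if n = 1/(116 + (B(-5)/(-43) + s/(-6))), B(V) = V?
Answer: -35733/7769 ≈ -4.5994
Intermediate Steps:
n = 129/15538 (n = 1/(116 + (-5/(-43) - 26/(-6))) = 1/(116 + (-5*(-1/43) - 26*(-⅙))) = 1/(116 + (5/43 + 13/3)) = 1/(116 + 574/129) = 1/(15538/129) = 129/15538 ≈ 0.0083022)
n*(-554) = (129/15538)*(-554) = -35733/7769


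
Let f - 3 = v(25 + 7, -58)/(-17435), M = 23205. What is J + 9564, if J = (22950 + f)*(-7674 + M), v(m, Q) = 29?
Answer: 6215448152646/17435 ≈ 3.5649e+8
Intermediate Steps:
f = 52276/17435 (f = 3 + 29/(-17435) = 3 + 29*(-1/17435) = 3 - 29/17435 = 52276/17435 ≈ 2.9983)
J = 6215281404306/17435 (J = (22950 + 52276/17435)*(-7674 + 23205) = (400185526/17435)*15531 = 6215281404306/17435 ≈ 3.5648e+8)
J + 9564 = 6215281404306/17435 + 9564 = 6215448152646/17435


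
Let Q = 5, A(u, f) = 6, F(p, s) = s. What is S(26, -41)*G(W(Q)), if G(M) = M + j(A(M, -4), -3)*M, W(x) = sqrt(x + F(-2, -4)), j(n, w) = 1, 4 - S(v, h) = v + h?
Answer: 38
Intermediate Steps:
S(v, h) = 4 - h - v (S(v, h) = 4 - (v + h) = 4 - (h + v) = 4 + (-h - v) = 4 - h - v)
W(x) = sqrt(-4 + x) (W(x) = sqrt(x - 4) = sqrt(-4 + x))
G(M) = 2*M (G(M) = M + 1*M = M + M = 2*M)
S(26, -41)*G(W(Q)) = (4 - 1*(-41) - 1*26)*(2*sqrt(-4 + 5)) = (4 + 41 - 26)*(2*sqrt(1)) = 19*(2*1) = 19*2 = 38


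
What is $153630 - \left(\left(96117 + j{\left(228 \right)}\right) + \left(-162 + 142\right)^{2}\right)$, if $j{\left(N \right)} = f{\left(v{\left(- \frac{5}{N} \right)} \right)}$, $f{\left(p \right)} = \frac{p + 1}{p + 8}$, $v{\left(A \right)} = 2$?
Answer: $\frac{571127}{10} \approx 57113.0$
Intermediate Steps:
$f{\left(p \right)} = \frac{1 + p}{8 + p}$
$j{\left(N \right)} = \frac{3}{10}$ ($j{\left(N \right)} = \frac{1 + 2}{8 + 2} = \frac{1}{10} \cdot 3 = \frac{3}{10}$)
$153630 - \left(\left(96117 + j{\left(228 \right)}\right) + \left(-162 + 142\right)^{2}\right) = 153630 - \left(\left(96117 + \frac{3}{10}\right) + \left(-162 + 142\right)^{2}\right) = 153630 - \left(\frac{961173}{10} + \left(-20\right)^{2}\right) = 153630 - \left(\frac{961173}{10} + 400\right) = 153630 - \frac{965173}{10} = \frac{571127}{10}$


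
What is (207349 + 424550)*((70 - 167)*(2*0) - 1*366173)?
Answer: -231384352527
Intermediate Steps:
(207349 + 424550)*((70 - 167)*(2*0) - 1*366173) = 631899*(-97*0 - 366173) = 631899*(0 - 366173) = 631899*(-366173) = -231384352527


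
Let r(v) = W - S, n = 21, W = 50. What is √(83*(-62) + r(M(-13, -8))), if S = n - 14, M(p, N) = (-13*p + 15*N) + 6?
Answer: 27*I*√7 ≈ 71.435*I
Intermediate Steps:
M(p, N) = 6 - 13*p + 15*N
S = 7 (S = 21 - 14 = 7)
r(v) = 43 (r(v) = 50 - 1*7 = 50 - 7 = 43)
√(83*(-62) + r(M(-13, -8))) = √(83*(-62) + 43) = √(-5146 + 43) = √(-5103) = 27*I*√7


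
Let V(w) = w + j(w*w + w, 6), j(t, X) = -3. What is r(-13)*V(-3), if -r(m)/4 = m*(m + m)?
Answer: 8112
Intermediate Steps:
r(m) = -8*m² (r(m) = -4*m*(m + m) = -4*m*2*m = -8*m²)
V(w) = -3 + w (V(w) = w - 3 = -3 + w)
r(-13)*V(-3) = (-8*(-13)²)*(-3 - 3) = -8*169*(-6) = -1352*(-6) = 8112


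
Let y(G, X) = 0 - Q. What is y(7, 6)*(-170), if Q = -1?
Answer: -170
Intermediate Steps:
y(G, X) = 1 (y(G, X) = 0 - 1*(-1) = 0 + 1 = 1)
y(7, 6)*(-170) = 1*(-170) = -170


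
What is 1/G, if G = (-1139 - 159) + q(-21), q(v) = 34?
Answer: -1/1264 ≈ -0.00079114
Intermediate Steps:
G = -1264 (G = (-1139 - 159) + 34 = -1298 + 34 = -1264)
1/G = 1/(-1264) = -1/1264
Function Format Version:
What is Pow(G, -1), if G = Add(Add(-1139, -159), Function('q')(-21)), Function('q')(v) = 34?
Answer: Rational(-1, 1264) ≈ -0.00079114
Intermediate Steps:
G = -1264 (G = Add(Add(-1139, -159), 34) = Add(-1298, 34) = -1264)
Pow(G, -1) = Pow(-1264, -1) = Rational(-1, 1264)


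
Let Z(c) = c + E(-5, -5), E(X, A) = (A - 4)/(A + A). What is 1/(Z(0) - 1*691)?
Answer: -10/6901 ≈ -0.0014491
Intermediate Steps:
E(X, A) = (-4 + A)/(2*A) (E(X, A) = (-4 + A)/((2*A)) = (-4 + A)*(1/(2*A)) = (-4 + A)/(2*A))
Z(c) = 9/10 + c (Z(c) = c + (½)*(-4 - 5)/(-5) = c + (½)*(-⅕)*(-9) = c + 9/10 = 9/10 + c)
1/(Z(0) - 1*691) = 1/((9/10 + 0) - 1*691) = 1/(9/10 - 691) = 1/(-6901/10) = -10/6901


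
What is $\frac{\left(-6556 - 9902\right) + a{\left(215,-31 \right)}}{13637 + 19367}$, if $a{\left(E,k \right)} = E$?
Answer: $- \frac{439}{892} \approx -0.49215$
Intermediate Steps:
$\frac{\left(-6556 - 9902\right) + a{\left(215,-31 \right)}}{13637 + 19367} = \frac{\left(-6556 - 9902\right) + 215}{13637 + 19367} = \frac{\left(-6556 - 9902\right) + 215}{33004} = \left(-16458 + 215\right) \frac{1}{33004} = \left(-16243\right) \frac{1}{33004} = - \frac{439}{892}$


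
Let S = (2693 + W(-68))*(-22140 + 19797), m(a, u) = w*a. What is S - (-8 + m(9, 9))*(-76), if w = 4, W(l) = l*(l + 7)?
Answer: -16026335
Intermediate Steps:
W(l) = l*(7 + l)
m(a, u) = 4*a
S = -16028463 (S = (2693 - 68*(7 - 68))*(-22140 + 19797) = (2693 - 68*(-61))*(-2343) = (2693 + 4148)*(-2343) = 6841*(-2343) = -16028463)
S - (-8 + m(9, 9))*(-76) = -16028463 - (-8 + 4*9)*(-76) = -16028463 - (-8 + 36)*(-76) = -16028463 - 28*(-76) = -16028463 - 1*(-2128) = -16028463 + 2128 = -16026335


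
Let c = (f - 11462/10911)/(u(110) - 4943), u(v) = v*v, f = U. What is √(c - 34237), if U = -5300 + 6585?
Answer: I*√722414959154543118/4593531 ≈ 185.03*I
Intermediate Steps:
U = 1285
f = 1285
u(v) = v²
c = 824069/4593531 (c = (1285 - 11462/10911)/(110² - 4943) = (1285 - 11462*1/10911)/(12100 - 4943) = (1285 - 11462/10911)/7157 = (14009173/10911)*(1/7157) = 824069/4593531 ≈ 0.17940)
√(c - 34237) = √(824069/4593531 - 34237) = √(-157267896778/4593531) = I*√722414959154543118/4593531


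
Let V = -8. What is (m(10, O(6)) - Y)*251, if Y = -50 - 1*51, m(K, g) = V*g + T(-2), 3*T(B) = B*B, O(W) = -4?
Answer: 101153/3 ≈ 33718.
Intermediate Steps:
T(B) = B²/3 (T(B) = (B*B)/3 = B²/3)
m(K, g) = 4/3 - 8*g (m(K, g) = -8*g + (⅓)*(-2)² = -8*g + (⅓)*4 = -8*g + 4/3 = 4/3 - 8*g)
Y = -101 (Y = -50 - 51 = -101)
(m(10, O(6)) - Y)*251 = ((4/3 - 8*(-4)) - 1*(-101))*251 = ((4/3 + 32) + 101)*251 = (100/3 + 101)*251 = (403/3)*251 = 101153/3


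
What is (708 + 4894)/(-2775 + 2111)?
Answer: -2801/332 ≈ -8.4368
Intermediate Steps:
(708 + 4894)/(-2775 + 2111) = 5602/(-664) = 5602*(-1/664) = -2801/332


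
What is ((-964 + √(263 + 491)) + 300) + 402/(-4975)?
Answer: -3303802/4975 + √754 ≈ -636.62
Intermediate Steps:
((-964 + √(263 + 491)) + 300) + 402/(-4975) = ((-964 + √754) + 300) + 402*(-1/4975) = (-664 + √754) - 402/4975 = -3303802/4975 + √754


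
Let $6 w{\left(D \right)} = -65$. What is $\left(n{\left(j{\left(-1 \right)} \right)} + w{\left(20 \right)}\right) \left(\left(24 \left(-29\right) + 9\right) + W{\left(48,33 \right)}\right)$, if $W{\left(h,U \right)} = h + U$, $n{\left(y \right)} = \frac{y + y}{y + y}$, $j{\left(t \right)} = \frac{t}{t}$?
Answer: $5959$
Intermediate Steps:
$w{\left(D \right)} = - \frac{65}{6}$ ($w{\left(D \right)} = \frac{1}{6} \left(-65\right) = - \frac{65}{6}$)
$j{\left(t \right)} = 1$
$n{\left(y \right)} = 1$ ($n{\left(y \right)} = \frac{2 y}{2 y} = 2 y \frac{1}{2 y} = 1$)
$W{\left(h,U \right)} = U + h$
$\left(n{\left(j{\left(-1 \right)} \right)} + w{\left(20 \right)}\right) \left(\left(24 \left(-29\right) + 9\right) + W{\left(48,33 \right)}\right) = \left(1 - \frac{65}{6}\right) \left(\left(24 \left(-29\right) + 9\right) + \left(33 + 48\right)\right) = - \frac{59 \left(\left(-696 + 9\right) + 81\right)}{6} = - \frac{59 \left(-687 + 81\right)}{6} = \left(- \frac{59}{6}\right) \left(-606\right) = 5959$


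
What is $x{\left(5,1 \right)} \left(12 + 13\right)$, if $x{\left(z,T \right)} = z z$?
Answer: $625$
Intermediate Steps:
$x{\left(z,T \right)} = z^{2}$
$x{\left(5,1 \right)} \left(12 + 13\right) = 5^{2} \left(12 + 13\right) = 25 \cdot 25 = 625$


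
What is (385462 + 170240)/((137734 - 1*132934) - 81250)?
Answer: -277851/38225 ≈ -7.2688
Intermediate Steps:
(385462 + 170240)/((137734 - 1*132934) - 81250) = 555702/((137734 - 132934) - 81250) = 555702/(4800 - 81250) = 555702/(-76450) = 555702*(-1/76450) = -277851/38225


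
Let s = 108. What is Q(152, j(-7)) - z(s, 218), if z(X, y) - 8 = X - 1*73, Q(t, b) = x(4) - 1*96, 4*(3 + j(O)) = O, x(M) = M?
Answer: -135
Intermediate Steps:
j(O) = -3 + O/4
Q(t, b) = -92 (Q(t, b) = 4 - 1*96 = 4 - 96 = -92)
z(X, y) = -65 + X (z(X, y) = 8 + (X - 1*73) = 8 + (X - 73) = 8 + (-73 + X) = -65 + X)
Q(152, j(-7)) - z(s, 218) = -92 - (-65 + 108) = -92 - 1*43 = -92 - 43 = -135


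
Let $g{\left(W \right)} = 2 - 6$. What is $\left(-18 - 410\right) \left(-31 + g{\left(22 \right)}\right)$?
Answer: $14980$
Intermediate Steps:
$g{\left(W \right)} = -4$
$\left(-18 - 410\right) \left(-31 + g{\left(22 \right)}\right) = \left(-18 - 410\right) \left(-31 - 4\right) = \left(-428\right) \left(-35\right) = 14980$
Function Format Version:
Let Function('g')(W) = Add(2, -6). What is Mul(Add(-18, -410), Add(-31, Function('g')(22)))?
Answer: 14980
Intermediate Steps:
Function('g')(W) = -4
Mul(Add(-18, -410), Add(-31, Function('g')(22))) = Mul(Add(-18, -410), Add(-31, -4)) = Mul(-428, -35) = 14980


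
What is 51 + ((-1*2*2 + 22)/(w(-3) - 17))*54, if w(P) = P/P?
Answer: -39/4 ≈ -9.7500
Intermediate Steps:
w(P) = 1
51 + ((-1*2*2 + 22)/(w(-3) - 17))*54 = 51 + ((-1*2*2 + 22)/(1 - 17))*54 = 51 + ((-2*2 + 22)/(-16))*54 = 51 + ((-4 + 22)*(-1/16))*54 = 51 + (18*(-1/16))*54 = 51 - 9/8*54 = 51 - 243/4 = -39/4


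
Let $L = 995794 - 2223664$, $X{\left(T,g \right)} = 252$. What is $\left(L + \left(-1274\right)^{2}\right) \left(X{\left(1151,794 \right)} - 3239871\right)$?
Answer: $-1280316866514$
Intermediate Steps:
$L = -1227870$
$\left(L + \left(-1274\right)^{2}\right) \left(X{\left(1151,794 \right)} - 3239871\right) = \left(-1227870 + \left(-1274\right)^{2}\right) \left(252 - 3239871\right) = \left(-1227870 + 1623076\right) \left(-3239619\right) = 395206 \left(-3239619\right) = -1280316866514$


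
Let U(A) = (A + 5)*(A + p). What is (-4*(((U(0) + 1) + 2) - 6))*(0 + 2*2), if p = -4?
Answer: 368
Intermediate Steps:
U(A) = (-4 + A)*(5 + A) (U(A) = (A + 5)*(A - 4) = (5 + A)*(-4 + A) = (-4 + A)*(5 + A))
(-4*(((U(0) + 1) + 2) - 6))*(0 + 2*2) = (-4*((((-20 + 0 + 0²) + 1) + 2) - 6))*(0 + 2*2) = (-4*((((-20 + 0 + 0) + 1) + 2) - 6))*(0 + 4) = -4*(((-20 + 1) + 2) - 6)*4 = -4*((-19 + 2) - 6)*4 = -4*(-17 - 6)*4 = -4*(-23)*4 = 92*4 = 368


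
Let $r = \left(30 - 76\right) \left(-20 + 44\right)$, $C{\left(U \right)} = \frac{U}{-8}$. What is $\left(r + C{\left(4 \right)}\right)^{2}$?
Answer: $\frac{4879681}{4} \approx 1.2199 \cdot 10^{6}$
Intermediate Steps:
$C{\left(U \right)} = - \frac{U}{8}$ ($C{\left(U \right)} = U \left(- \frac{1}{8}\right) = - \frac{U}{8}$)
$r = -1104$ ($r = \left(-46\right) 24 = -1104$)
$\left(r + C{\left(4 \right)}\right)^{2} = \left(-1104 - \frac{1}{2}\right)^{2} = \left(- \frac{2209}{2}\right)^{2} = \frac{4879681}{4}$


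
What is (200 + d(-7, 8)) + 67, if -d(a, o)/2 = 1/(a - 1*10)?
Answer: 4541/17 ≈ 267.12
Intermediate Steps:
d(a, o) = -2/(-10 + a) (d(a, o) = -2/(a - 1*10) = -2/(a - 10) = -2/(-10 + a))
(200 + d(-7, 8)) + 67 = (200 - 2/(-10 - 7)) + 67 = (200 - 2/(-17)) + 67 = (200 - 2*(-1/17)) + 67 = (200 + 2/17) + 67 = 3402/17 + 67 = 4541/17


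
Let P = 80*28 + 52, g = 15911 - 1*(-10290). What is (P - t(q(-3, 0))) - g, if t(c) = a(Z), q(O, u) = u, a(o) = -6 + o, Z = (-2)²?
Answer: -23907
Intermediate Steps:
Z = 4
g = 26201 (g = 15911 + 10290 = 26201)
P = 2292 (P = 2240 + 52 = 2292)
t(c) = -2 (t(c) = -6 + 4 = -2)
(P - t(q(-3, 0))) - g = (2292 - 1*(-2)) - 1*26201 = (2292 + 2) - 26201 = 2294 - 26201 = -23907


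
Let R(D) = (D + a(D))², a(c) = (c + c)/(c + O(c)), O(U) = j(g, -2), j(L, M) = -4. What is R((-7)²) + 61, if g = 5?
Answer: 5427334/2025 ≈ 2680.2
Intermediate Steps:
O(U) = -4
a(c) = 2*c/(-4 + c) (a(c) = (c + c)/(c - 4) = (2*c)/(-4 + c) = 2*c/(-4 + c))
R(D) = (D + 2*D/(-4 + D))²
R((-7)²) + 61 = ((-7)²)²*(-2 + (-7)²)²/(-4 + (-7)²)² + 61 = 49²*(-2 + 49)²/(-4 + 49)² + 61 = 2401*47²/45² + 61 = 2401*(1/2025)*2209 + 61 = 5303809/2025 + 61 = 5427334/2025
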